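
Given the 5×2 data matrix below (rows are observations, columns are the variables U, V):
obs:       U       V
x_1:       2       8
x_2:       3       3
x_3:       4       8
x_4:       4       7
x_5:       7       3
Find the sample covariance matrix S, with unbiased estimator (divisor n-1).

Step 1 — column means:
  mean(U) = (2 + 3 + 4 + 4 + 7) / 5 = 20/5 = 4
  mean(V) = (8 + 3 + 8 + 7 + 3) / 5 = 29/5 = 5.8

Step 2 — sample covariance S[i,j] = (1/(n-1)) · Σ_k (x_{k,i} - mean_i) · (x_{k,j} - mean_j), with n-1 = 4.
  S[U,U] = ((-2)·(-2) + (-1)·(-1) + (0)·(0) + (0)·(0) + (3)·(3)) / 4 = 14/4 = 3.5
  S[U,V] = ((-2)·(2.2) + (-1)·(-2.8) + (0)·(2.2) + (0)·(1.2) + (3)·(-2.8)) / 4 = -10/4 = -2.5
  S[V,V] = ((2.2)·(2.2) + (-2.8)·(-2.8) + (2.2)·(2.2) + (1.2)·(1.2) + (-2.8)·(-2.8)) / 4 = 26.8/4 = 6.7

S is symmetric (S[j,i] = S[i,j]). Assembling:

S = [[3.5, -2.5],
 [-2.5, 6.7]]


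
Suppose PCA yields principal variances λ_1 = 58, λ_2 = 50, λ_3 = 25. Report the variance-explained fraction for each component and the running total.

Step 1 — total variance = trace(Sigma) = Σ λ_i = 58 + 50 + 25 = 133.

Step 2 — fraction explained by component i = λ_i / Σ λ:
  PC1: 58/133 = 0.4361
  PC2: 50/133 = 0.3759
  PC3: 25/133 = 0.188

Step 3 — cumulative fraction after k components = (λ_1 + ... + λ_k) / Σ λ:
  k = 1: 58/133 = 0.4361
  k = 2: (58 + 50)/133 = 108/133 = 0.812
  k = 3: (58 + 50 + 25)/133 = 133/133 = 1

Summary (fraction, with percent):

explained: PC1 0.4361 (43.61%), PC2 0.3759 (37.59%), PC3 0.188 (18.8%);  cumulative: 0.4361, 0.812, 1


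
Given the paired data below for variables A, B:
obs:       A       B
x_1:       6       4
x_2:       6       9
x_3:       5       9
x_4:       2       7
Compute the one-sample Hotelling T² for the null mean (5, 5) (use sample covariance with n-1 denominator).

Step 1 — sample mean vector:
  mean(A) = (6 + 6 + 5 + 2) / 4 = 19/4 = 4.75
  mean(B) = (4 + 9 + 9 + 7) / 4 = 29/4 = 7.25
  x̄ = (4.75, 7.25),  deviation x̄ - mu_0 = (4.75, 7.25) - (5, 5) = (-0.25, 2.25).

Step 2 — sample covariance matrix, S[i,j] = (1/(n-1)) · Σ_k (x_{k,i} - mean_i) · (x_{k,j} - mean_j), divisor n-1 = 3:
  S[A,A] = ((1.25)·(1.25) + (1.25)·(1.25) + (0.25)·(0.25) + (-2.75)·(-2.75)) / 3 = 10.75/3 = 3.5833
  S[A,B] = ((1.25)·(-3.25) + (1.25)·(1.75) + (0.25)·(1.75) + (-2.75)·(-0.25)) / 3 = -0.75/3 = -0.25
  S[B,B] = ((-3.25)·(-3.25) + (1.75)·(1.75) + (1.75)·(1.75) + (-0.25)·(-0.25)) / 3 = 16.75/3 = 5.5833
  S = [[3.5833, -0.25],
 [-0.25, 5.5833]].

Step 3 — invert S. det(S) = 3.5833·5.5833 - (-0.25)² = 19.9444.
  S^{-1} = (1/det) · [[d, -b], [-b, a]] = [[0.2799, 0.0125],
 [0.0125, 0.1797]].

Step 4 — quadratic form (x̄ - mu_0)^T · S^{-1} · (x̄ - mu_0):
  S^{-1} · (x̄ - mu_0) = (-0.0418, 0.4011),
  (x̄ - mu_0)^T · [...] = (-0.25)·(-0.0418) + (2.25)·(0.4011) = 0.913.

Step 5 — scale by n: T² = 4 · 0.913 = 3.6518.

T² ≈ 3.6518


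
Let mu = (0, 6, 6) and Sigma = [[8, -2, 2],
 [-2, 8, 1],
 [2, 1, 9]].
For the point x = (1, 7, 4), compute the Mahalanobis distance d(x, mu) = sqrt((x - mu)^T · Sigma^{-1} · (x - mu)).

Step 1 — centre the observation: (x - mu) = (1, 1, -2).

Step 2 — invert Sigma (cofactor / det for 3×3, or solve directly):
  Sigma^{-1} = [[0.1443, 0.0407, -0.0366],
 [0.0407, 0.1382, -0.0244],
 [-0.0366, -0.0244, 0.122]].

Step 3 — form the quadratic (x - mu)^T · Sigma^{-1} · (x - mu):
  Sigma^{-1} · (x - mu) = (0.2581, 0.2276, -0.3049).
  (x - mu)^T · [Sigma^{-1} · (x - mu)] = (1)·(0.2581) + (1)·(0.2276) + (-2)·(-0.3049) = 1.0955.

Step 4 — take square root: d = √(1.0955) ≈ 1.0467.

d(x, mu) = √(1.0955) ≈ 1.0467


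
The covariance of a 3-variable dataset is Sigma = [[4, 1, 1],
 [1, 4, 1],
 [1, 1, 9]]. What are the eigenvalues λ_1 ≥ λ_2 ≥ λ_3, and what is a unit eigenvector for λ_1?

Step 1 — characteristic polynomial p(λ) = det(λI - Sigma) = λ³ - tr·λ² + c_1·λ - det, where tr = trace, c_1 = sum of the principal 2×2 minors, det = det(Sigma):
  tr = 4 + 4 + 9 = 17,
  c_1 = (4·4 - (1)²) + (4·9 - (1)²) + (4·9 - (1)²) = 15 + 35 + 35 = 85,
  det = 4·(4·9 - (1)²) - (1)·((1)·9 - (1)·(1)) + (1)·((1)·(1) - 4·(1)) = 4·(35) - (1)·(8) + (1)·(-3) = 129.
  So p(λ) = λ³ - 17λ² + 85λ - 129.
Step 2 — look for an integer root (rational root theorem: any rational root is an integer divisor of 129). Testing λ = 3:
  p(3) = 27 - 153 + 255 - 129 = 0  ✓
  Dividing out (λ - 3): p(λ) = (λ - 3)(λ² - 14λ + 43).
Step 3 — remaining eigenvalues from the quadratic λ² - 14λ + 43 = 0:
  Δ = 14² - 4·43 = 196 - 172 = 24,  λ = (14 ± √24)/2 = (14 ± 4.899)/2 ≈ 9.4495 or 4.5505.
  Sorted: λ_1 = 9.4495,  λ_2 = 4.5505,  λ_3 = 3  (check: sum = 17 = tr ✓).

Step 4 — unit eigenvector for λ_1 ≈ 9.4495: v spans the null space of (Sigma - λ_1 I), whose rows are
  r_1 = (-5.4495, 1, 1),  r_2 = (1, -5.4495, 1),  r_3 = (1, 1, -0.4495).
  v is orthogonal to every row, so take v ∝ r_1 × r_2 = ((1)·(1) - (1)·(-5.4495), (1)·(1) - (-5.4495)·(1), (-5.4495)·(-5.4495) - (1)·(1)) ≈ (6.4495, 6.4495, 28.6969).
  Let u = (6.4495, 6.4495, 28.6969).
  ||u|| = √((6.4495)² + (6.4495)² + (28.6969)²) = √(906.7061) ≈ 30.1116,  v_1 = u/||u|| ≈ (0.2142, 0.2142, 0.953) (||v_1|| = 1).

λ_1 = 9.4495,  λ_2 = 4.5505,  λ_3 = 3;  v_1 ≈ (0.2142, 0.2142, 0.953)


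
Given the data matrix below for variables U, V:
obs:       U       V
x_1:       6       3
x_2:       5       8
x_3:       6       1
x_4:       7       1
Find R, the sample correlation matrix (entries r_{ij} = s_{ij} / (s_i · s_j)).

Step 1 — column means:
  mean(U) = (6 + 5 + 6 + 7) / 4 = 24/4 = 6
  mean(V) = (3 + 8 + 1 + 1) / 4 = 13/4 = 3.25

Step 2 — sample variances and covariances s[i,j] = (1/(n-1)) · Σ_k (x_{k,i} - mean_i) · (x_{k,j} - mean_j), with n-1 = 3:
  s[U,U] = ((0)·(0) + (-1)·(-1) + (0)·(0) + (1)·(1)) / 3 = 2/3 = 0.6667
  s[U,V] = ((0)·(-0.25) + (-1)·(4.75) + (0)·(-2.25) + (1)·(-2.25)) / 3 = -7/3 = -2.3333
  s[V,V] = ((-0.25)·(-0.25) + (4.75)·(4.75) + (-2.25)·(-2.25) + (-2.25)·(-2.25)) / 3 = 32.75/3 = 10.9167
  Sample standard deviations s_i = √(s[i,i]):
  s(U) = √(0.6667) = 0.8165
  s(V) = √(10.9167) = 3.304

Step 3 — r_{ij} = s_{ij} / (s_i · s_j):
  r[U,U] = 1 (diagonal).
  r[U,V] = -2.3333 / (0.8165 · 3.304) = -2.3333 / 2.6977 = -0.8649
  r[V,V] = 1 (diagonal).

R is symmetric with unit diagonal. Assembling:

R = [[1, -0.8649],
 [-0.8649, 1]]


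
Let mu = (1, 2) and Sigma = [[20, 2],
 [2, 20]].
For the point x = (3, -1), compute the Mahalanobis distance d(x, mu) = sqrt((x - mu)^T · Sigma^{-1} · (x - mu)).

Step 1 — centre the observation: (x - mu) = (2, -3).

Step 2 — invert Sigma. det(Sigma) = 20·20 - (2)² = 396.
  Sigma^{-1} = (1/det) · [[d, -b], [-b, a]] = [[0.0505, -0.0051],
 [-0.0051, 0.0505]].

Step 3 — form the quadratic (x - mu)^T · Sigma^{-1} · (x - mu):
  Sigma^{-1} · (x - mu) = (0.1162, -0.1616).
  (x - mu)^T · [Sigma^{-1} · (x - mu)] = (2)·(0.1162) + (-3)·(-0.1616) = 0.7172.

Step 4 — take square root: d = √(0.7172) ≈ 0.8469.

d(x, mu) = √(0.7172) ≈ 0.8469


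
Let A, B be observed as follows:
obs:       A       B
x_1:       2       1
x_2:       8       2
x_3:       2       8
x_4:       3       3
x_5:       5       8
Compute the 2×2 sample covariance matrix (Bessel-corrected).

Step 1 — column means:
  mean(A) = (2 + 8 + 2 + 3 + 5) / 5 = 20/5 = 4
  mean(B) = (1 + 2 + 8 + 3 + 8) / 5 = 22/5 = 4.4

Step 2 — sample covariance S[i,j] = (1/(n-1)) · Σ_k (x_{k,i} - mean_i) · (x_{k,j} - mean_j), with n-1 = 4.
  S[A,A] = ((-2)·(-2) + (4)·(4) + (-2)·(-2) + (-1)·(-1) + (1)·(1)) / 4 = 26/4 = 6.5
  S[A,B] = ((-2)·(-3.4) + (4)·(-2.4) + (-2)·(3.6) + (-1)·(-1.4) + (1)·(3.6)) / 4 = -5/4 = -1.25
  S[B,B] = ((-3.4)·(-3.4) + (-2.4)·(-2.4) + (3.6)·(3.6) + (-1.4)·(-1.4) + (3.6)·(3.6)) / 4 = 45.2/4 = 11.3

S is symmetric (S[j,i] = S[i,j]). Assembling:

S = [[6.5, -1.25],
 [-1.25, 11.3]]


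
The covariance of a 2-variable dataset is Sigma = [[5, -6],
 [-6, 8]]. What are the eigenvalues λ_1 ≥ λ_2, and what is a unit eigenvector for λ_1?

Step 1 — characteristic polynomial of 2×2 Sigma:
  det(Sigma - λI) = λ² - trace · λ + det = 0.
  trace = 5 + 8 = 13, det = 5·8 - (-6)² = 4.
Step 2 — discriminant:
  Δ = trace² - 4·det = 169 - 16 = 153.
Step 3 — eigenvalues:
  λ = (trace ± √Δ)/2 = (13 ± 12.3693)/2,
  λ_1 = 12.6847,  λ_2 = 0.3153.

Step 4 — unit eigenvector for λ_1: solve (Sigma - λ_1 I)v = 0. First row:
  (5 - 12.6847)·v_x + (-6)·v_y = 0, i.e. (-7.6847)·v_x + (-6)·v_y = 0,
  so v ∝ (b, λ_1 - a) = (-6, 7.6847); multiply by -1 so the first entry is positive: u = (6, -7.6847).
  ||u|| = √((6)² + (-7.6847)²) = √(95.054) ≈ 9.7496,
  v_1 = u/||u|| ≈ (0.6154, -0.7882) (||v_1|| = 1).

λ_1 = 12.6847,  λ_2 = 0.3153;  v_1 ≈ (0.6154, -0.7882)


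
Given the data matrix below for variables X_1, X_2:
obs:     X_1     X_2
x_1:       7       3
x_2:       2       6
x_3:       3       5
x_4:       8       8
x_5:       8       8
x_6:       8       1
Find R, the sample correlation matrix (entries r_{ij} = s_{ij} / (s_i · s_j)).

Step 1 — column means:
  mean(X_1) = (7 + 2 + 3 + 8 + 8 + 8) / 6 = 36/6 = 6
  mean(X_2) = (3 + 6 + 5 + 8 + 8 + 1) / 6 = 31/6 = 5.1667

Step 2 — sample variances and covariances s[i,j] = (1/(n-1)) · Σ_k (x_{k,i} - mean_i) · (x_{k,j} - mean_j), with n-1 = 5:
  s[X_1,X_1] = ((1)·(1) + (-4)·(-4) + (-3)·(-3) + (2)·(2) + (2)·(2) + (2)·(2)) / 5 = 38/5 = 7.6
  s[X_1,X_2] = ((1)·(-2.1667) + (-4)·(0.8333) + (-3)·(-0.1667) + (2)·(2.8333) + (2)·(2.8333) + (2)·(-4.1667)) / 5 = -2/5 = -0.4
  s[X_2,X_2] = ((-2.1667)·(-2.1667) + (0.8333)·(0.8333) + (-0.1667)·(-0.1667) + (2.8333)·(2.8333) + (2.8333)·(2.8333) + (-4.1667)·(-4.1667)) / 5 = 38.8333/5 = 7.7667
  Sample standard deviations s_i = √(s[i,i]):
  s(X_1) = √(7.6) = 2.7568
  s(X_2) = √(7.7667) = 2.7869

Step 3 — r_{ij} = s_{ij} / (s_i · s_j):
  r[X_1,X_1] = 1 (diagonal).
  r[X_1,X_2] = -0.4 / (2.7568 · 2.7869) = -0.4 / 7.6829 = -0.0521
  r[X_2,X_2] = 1 (diagonal).

R is symmetric with unit diagonal. Assembling:

R = [[1, -0.0521],
 [-0.0521, 1]]


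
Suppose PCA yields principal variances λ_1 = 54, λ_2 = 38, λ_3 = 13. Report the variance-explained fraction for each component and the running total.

Step 1 — total variance = trace(Sigma) = Σ λ_i = 54 + 38 + 13 = 105.

Step 2 — fraction explained by component i = λ_i / Σ λ:
  PC1: 54/105 = 0.5143
  PC2: 38/105 = 0.3619
  PC3: 13/105 = 0.1238

Step 3 — cumulative fraction after k components = (λ_1 + ... + λ_k) / Σ λ:
  k = 1: 54/105 = 0.5143
  k = 2: (54 + 38)/105 = 92/105 = 0.8762
  k = 3: (54 + 38 + 13)/105 = 105/105 = 1

Summary (fraction, with percent):

explained: PC1 0.5143 (51.43%), PC2 0.3619 (36.19%), PC3 0.1238 (12.38%);  cumulative: 0.5143, 0.8762, 1


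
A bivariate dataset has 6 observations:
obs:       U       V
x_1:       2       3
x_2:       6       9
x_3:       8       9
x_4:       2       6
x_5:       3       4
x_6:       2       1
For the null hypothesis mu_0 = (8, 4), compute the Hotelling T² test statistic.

Step 1 — sample mean vector:
  mean(U) = (2 + 6 + 8 + 2 + 3 + 2) / 6 = 23/6 = 3.8333
  mean(V) = (3 + 9 + 9 + 6 + 4 + 1) / 6 = 32/6 = 5.3333
  x̄ = (3.8333, 5.3333),  deviation x̄ - mu_0 = (3.8333, 5.3333) - (8, 4) = (-4.1667, 1.3333).

Step 2 — sample covariance matrix, S[i,j] = (1/(n-1)) · Σ_k (x_{k,i} - mean_i) · (x_{k,j} - mean_j), divisor n-1 = 5:
  S[U,U] = ((-1.8333)·(-1.8333) + (2.1667)·(2.1667) + (4.1667)·(4.1667) + (-1.8333)·(-1.8333) + (-0.8333)·(-0.8333) + (-1.8333)·(-1.8333)) / 5 = 32.8333/5 = 6.5667
  S[U,V] = ((-1.8333)·(-2.3333) + (2.1667)·(3.6667) + (4.1667)·(3.6667) + (-1.8333)·(0.6667) + (-0.8333)·(-1.3333) + (-1.8333)·(-4.3333)) / 5 = 35.3333/5 = 7.0667
  S[V,V] = ((-2.3333)·(-2.3333) + (3.6667)·(3.6667) + (3.6667)·(3.6667) + (0.6667)·(0.6667) + (-1.3333)·(-1.3333) + (-4.3333)·(-4.3333)) / 5 = 53.3333/5 = 10.6667
  S = [[6.5667, 7.0667],
 [7.0667, 10.6667]].

Step 3 — invert S. det(S) = 6.5667·10.6667 - (7.0667)² = 20.1067.
  S^{-1} = (1/det) · [[d, -b], [-b, a]] = [[0.5305, -0.3515],
 [-0.3515, 0.3266]].

Step 4 — quadratic form (x̄ - mu_0)^T · S^{-1} · (x̄ - mu_0):
  S^{-1} · (x̄ - mu_0) = (-2.679, 1.8999),
  (x̄ - mu_0)^T · [...] = (-4.1667)·(-2.679) + (1.3333)·(1.8999) = 13.6958.

Step 5 — scale by n: T² = 6 · 13.6958 = 82.1751.

T² ≈ 82.1751


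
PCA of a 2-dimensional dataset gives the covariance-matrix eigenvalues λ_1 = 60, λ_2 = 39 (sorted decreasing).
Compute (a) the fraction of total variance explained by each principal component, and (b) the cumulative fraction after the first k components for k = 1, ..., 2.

Step 1 — total variance = trace(Sigma) = Σ λ_i = 60 + 39 = 99.

Step 2 — fraction explained by component i = λ_i / Σ λ:
  PC1: 60/99 = 0.6061
  PC2: 39/99 = 0.3939

Step 3 — cumulative fraction after k components = (λ_1 + ... + λ_k) / Σ λ:
  k = 1: 60/99 = 0.6061
  k = 2: (60 + 39)/99 = 99/99 = 1

Summary (fraction, with percent):

explained: PC1 0.6061 (60.61%), PC2 0.3939 (39.39%);  cumulative: 0.6061, 1


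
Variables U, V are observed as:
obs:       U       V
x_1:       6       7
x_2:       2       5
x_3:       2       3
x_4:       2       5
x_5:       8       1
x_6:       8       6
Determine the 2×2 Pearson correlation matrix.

Step 1 — column means:
  mean(U) = (6 + 2 + 2 + 2 + 8 + 8) / 6 = 28/6 = 4.6667
  mean(V) = (7 + 5 + 3 + 5 + 1 + 6) / 6 = 27/6 = 4.5

Step 2 — sample variances and covariances s[i,j] = (1/(n-1)) · Σ_k (x_{k,i} - mean_i) · (x_{k,j} - mean_j), with n-1 = 5:
  s[U,U] = ((1.3333)·(1.3333) + (-2.6667)·(-2.6667) + (-2.6667)·(-2.6667) + (-2.6667)·(-2.6667) + (3.3333)·(3.3333) + (3.3333)·(3.3333)) / 5 = 45.3333/5 = 9.0667
  s[U,V] = ((1.3333)·(2.5) + (-2.6667)·(0.5) + (-2.6667)·(-1.5) + (-2.6667)·(0.5) + (3.3333)·(-3.5) + (3.3333)·(1.5)) / 5 = -2/5 = -0.4
  s[V,V] = ((2.5)·(2.5) + (0.5)·(0.5) + (-1.5)·(-1.5) + (0.5)·(0.5) + (-3.5)·(-3.5) + (1.5)·(1.5)) / 5 = 23.5/5 = 4.7
  Sample standard deviations s_i = √(s[i,i]):
  s(U) = √(9.0667) = 3.0111
  s(V) = √(4.7) = 2.1679

Step 3 — r_{ij} = s_{ij} / (s_i · s_j):
  r[U,U] = 1 (diagonal).
  r[U,V] = -0.4 / (3.0111 · 2.1679) = -0.4 / 6.5279 = -0.0613
  r[V,V] = 1 (diagonal).

R is symmetric with unit diagonal. Assembling:

R = [[1, -0.0613],
 [-0.0613, 1]]


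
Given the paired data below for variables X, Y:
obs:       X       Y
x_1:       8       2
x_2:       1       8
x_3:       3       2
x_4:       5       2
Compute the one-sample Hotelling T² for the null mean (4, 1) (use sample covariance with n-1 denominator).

Step 1 — sample mean vector:
  mean(X) = (8 + 1 + 3 + 5) / 4 = 17/4 = 4.25
  mean(Y) = (2 + 8 + 2 + 2) / 4 = 14/4 = 3.5
  x̄ = (4.25, 3.5),  deviation x̄ - mu_0 = (4.25, 3.5) - (4, 1) = (0.25, 2.5).

Step 2 — sample covariance matrix, S[i,j] = (1/(n-1)) · Σ_k (x_{k,i} - mean_i) · (x_{k,j} - mean_j), divisor n-1 = 3:
  S[X,X] = ((3.75)·(3.75) + (-3.25)·(-3.25) + (-1.25)·(-1.25) + (0.75)·(0.75)) / 3 = 26.75/3 = 8.9167
  S[X,Y] = ((3.75)·(-1.5) + (-3.25)·(4.5) + (-1.25)·(-1.5) + (0.75)·(-1.5)) / 3 = -19.5/3 = -6.5
  S[Y,Y] = ((-1.5)·(-1.5) + (4.5)·(4.5) + (-1.5)·(-1.5) + (-1.5)·(-1.5)) / 3 = 27/3 = 9
  S = [[8.9167, -6.5],
 [-6.5, 9]].

Step 3 — invert S. det(S) = 8.9167·9 - (-6.5)² = 38.
  S^{-1} = (1/det) · [[d, -b], [-b, a]] = [[0.2368, 0.1711],
 [0.1711, 0.2346]].

Step 4 — quadratic form (x̄ - mu_0)^T · S^{-1} · (x̄ - mu_0):
  S^{-1} · (x̄ - mu_0) = (0.4868, 0.6294),
  (x̄ - mu_0)^T · [...] = (0.25)·(0.4868) + (2.5)·(0.6294) = 1.6952.

Step 5 — scale by n: T² = 4 · 1.6952 = 6.7807.

T² ≈ 6.7807


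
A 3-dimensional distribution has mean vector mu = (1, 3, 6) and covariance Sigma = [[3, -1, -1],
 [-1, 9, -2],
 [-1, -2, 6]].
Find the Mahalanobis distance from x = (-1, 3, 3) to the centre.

Step 1 — centre the observation: (x - mu) = (-2, 0, -3).

Step 2 — invert Sigma (cofactor / det for 3×3, or solve directly):
  Sigma^{-1} = [[0.3817, 0.0611, 0.084],
 [0.0611, 0.1298, 0.0534],
 [0.084, 0.0534, 0.1985]].

Step 3 — form the quadratic (x - mu)^T · Sigma^{-1} · (x - mu):
  Sigma^{-1} · (x - mu) = (-1.0153, -0.2824, -0.7634).
  (x - mu)^T · [Sigma^{-1} · (x - mu)] = (-2)·(-1.0153) + (0)·(-0.2824) + (-3)·(-0.7634) = 4.3206.

Step 4 — take square root: d = √(4.3206) ≈ 2.0786.

d(x, mu) = √(4.3206) ≈ 2.0786


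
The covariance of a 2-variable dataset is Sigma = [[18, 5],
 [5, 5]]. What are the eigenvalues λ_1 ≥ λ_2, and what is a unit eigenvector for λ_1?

Step 1 — characteristic polynomial of 2×2 Sigma:
  det(Sigma - λI) = λ² - trace · λ + det = 0.
  trace = 18 + 5 = 23, det = 18·5 - (5)² = 65.
Step 2 — discriminant:
  Δ = trace² - 4·det = 529 - 260 = 269.
Step 3 — eigenvalues:
  λ = (trace ± √Δ)/2 = (23 ± 16.4012)/2,
  λ_1 = 19.7006,  λ_2 = 3.2994.

Step 4 — unit eigenvector for λ_1: solve (Sigma - λ_1 I)v = 0. First row:
  (18 - 19.7006)·v_x + (5)·v_y = 0, i.e. (-1.7006)·v_x + (5)·v_y = 0,
  so v ∝ (b, λ_1 - a) = (5, 1.7006) = u.
  ||u|| = √((5)² + (1.7006)²) = √(27.8921) ≈ 5.2813,
  v_1 = u/||u|| ≈ (0.9467, 0.322) (||v_1|| = 1).

λ_1 = 19.7006,  λ_2 = 3.2994;  v_1 ≈ (0.9467, 0.322)


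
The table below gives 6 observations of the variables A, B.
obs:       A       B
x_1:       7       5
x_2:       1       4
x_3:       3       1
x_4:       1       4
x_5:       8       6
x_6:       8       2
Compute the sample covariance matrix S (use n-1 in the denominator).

Step 1 — column means:
  mean(A) = (7 + 1 + 3 + 1 + 8 + 8) / 6 = 28/6 = 4.6667
  mean(B) = (5 + 4 + 1 + 4 + 6 + 2) / 6 = 22/6 = 3.6667

Step 2 — sample covariance S[i,j] = (1/(n-1)) · Σ_k (x_{k,i} - mean_i) · (x_{k,j} - mean_j), with n-1 = 5.
  S[A,A] = ((2.3333)·(2.3333) + (-3.6667)·(-3.6667) + (-1.6667)·(-1.6667) + (-3.6667)·(-3.6667) + (3.3333)·(3.3333) + (3.3333)·(3.3333)) / 5 = 57.3333/5 = 11.4667
  S[A,B] = ((2.3333)·(1.3333) + (-3.6667)·(0.3333) + (-1.6667)·(-2.6667) + (-3.6667)·(0.3333) + (3.3333)·(2.3333) + (3.3333)·(-1.6667)) / 5 = 7.3333/5 = 1.4667
  S[B,B] = ((1.3333)·(1.3333) + (0.3333)·(0.3333) + (-2.6667)·(-2.6667) + (0.3333)·(0.3333) + (2.3333)·(2.3333) + (-1.6667)·(-1.6667)) / 5 = 17.3333/5 = 3.4667

S is symmetric (S[j,i] = S[i,j]). Assembling:

S = [[11.4667, 1.4667],
 [1.4667, 3.4667]]


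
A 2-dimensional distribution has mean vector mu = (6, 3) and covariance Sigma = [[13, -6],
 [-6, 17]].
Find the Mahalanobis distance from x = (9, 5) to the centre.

Step 1 — centre the observation: (x - mu) = (3, 2).

Step 2 — invert Sigma. det(Sigma) = 13·17 - (-6)² = 185.
  Sigma^{-1} = (1/det) · [[d, -b], [-b, a]] = [[0.0919, 0.0324],
 [0.0324, 0.0703]].

Step 3 — form the quadratic (x - mu)^T · Sigma^{-1} · (x - mu):
  Sigma^{-1} · (x - mu) = (0.3405, 0.2378).
  (x - mu)^T · [Sigma^{-1} · (x - mu)] = (3)·(0.3405) + (2)·(0.2378) = 1.4973.

Step 4 — take square root: d = √(1.4973) ≈ 1.2236.

d(x, mu) = √(1.4973) ≈ 1.2236


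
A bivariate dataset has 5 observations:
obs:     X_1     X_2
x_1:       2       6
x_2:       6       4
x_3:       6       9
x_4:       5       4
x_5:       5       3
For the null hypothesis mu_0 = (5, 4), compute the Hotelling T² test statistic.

Step 1 — sample mean vector:
  mean(X_1) = (2 + 6 + 6 + 5 + 5) / 5 = 24/5 = 4.8
  mean(X_2) = (6 + 4 + 9 + 4 + 3) / 5 = 26/5 = 5.2
  x̄ = (4.8, 5.2),  deviation x̄ - mu_0 = (4.8, 5.2) - (5, 4) = (-0.2, 1.2).

Step 2 — sample covariance matrix, S[i,j] = (1/(n-1)) · Σ_k (x_{k,i} - mean_i) · (x_{k,j} - mean_j), divisor n-1 = 4:
  S[X_1,X_1] = ((-2.8)·(-2.8) + (1.2)·(1.2) + (1.2)·(1.2) + (0.2)·(0.2) + (0.2)·(0.2)) / 4 = 10.8/4 = 2.7
  S[X_1,X_2] = ((-2.8)·(0.8) + (1.2)·(-1.2) + (1.2)·(3.8) + (0.2)·(-1.2) + (0.2)·(-2.2)) / 4 = 0.2/4 = 0.05
  S[X_2,X_2] = ((0.8)·(0.8) + (-1.2)·(-1.2) + (3.8)·(3.8) + (-1.2)·(-1.2) + (-2.2)·(-2.2)) / 4 = 22.8/4 = 5.7
  S = [[2.7, 0.05],
 [0.05, 5.7]].

Step 3 — invert S. det(S) = 2.7·5.7 - (0.05)² = 15.3875.
  S^{-1} = (1/det) · [[d, -b], [-b, a]] = [[0.3704, -0.0032],
 [-0.0032, 0.1755]].

Step 4 — quadratic form (x̄ - mu_0)^T · S^{-1} · (x̄ - mu_0):
  S^{-1} · (x̄ - mu_0) = (-0.078, 0.2112),
  (x̄ - mu_0)^T · [...] = (-0.2)·(-0.078) + (1.2)·(0.2112) = 0.269.

Step 5 — scale by n: T² = 5 · 0.269 = 1.3452.

T² ≈ 1.3452


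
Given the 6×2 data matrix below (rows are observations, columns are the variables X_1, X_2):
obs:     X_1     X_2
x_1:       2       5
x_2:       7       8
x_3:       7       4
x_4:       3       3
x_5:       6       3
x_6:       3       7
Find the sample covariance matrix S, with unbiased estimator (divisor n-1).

Step 1 — column means:
  mean(X_1) = (2 + 7 + 7 + 3 + 6 + 3) / 6 = 28/6 = 4.6667
  mean(X_2) = (5 + 8 + 4 + 3 + 3 + 7) / 6 = 30/6 = 5

Step 2 — sample covariance S[i,j] = (1/(n-1)) · Σ_k (x_{k,i} - mean_i) · (x_{k,j} - mean_j), with n-1 = 5.
  S[X_1,X_1] = ((-2.6667)·(-2.6667) + (2.3333)·(2.3333) + (2.3333)·(2.3333) + (-1.6667)·(-1.6667) + (1.3333)·(1.3333) + (-1.6667)·(-1.6667)) / 5 = 25.3333/5 = 5.0667
  S[X_1,X_2] = ((-2.6667)·(0) + (2.3333)·(3) + (2.3333)·(-1) + (-1.6667)·(-2) + (1.3333)·(-2) + (-1.6667)·(2)) / 5 = 2/5 = 0.4
  S[X_2,X_2] = ((0)·(0) + (3)·(3) + (-1)·(-1) + (-2)·(-2) + (-2)·(-2) + (2)·(2)) / 5 = 22/5 = 4.4

S is symmetric (S[j,i] = S[i,j]). Assembling:

S = [[5.0667, 0.4],
 [0.4, 4.4]]


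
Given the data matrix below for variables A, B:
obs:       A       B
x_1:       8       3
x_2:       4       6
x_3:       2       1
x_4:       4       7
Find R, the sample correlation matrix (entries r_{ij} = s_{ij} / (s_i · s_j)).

Step 1 — column means:
  mean(A) = (8 + 4 + 2 + 4) / 4 = 18/4 = 4.5
  mean(B) = (3 + 6 + 1 + 7) / 4 = 17/4 = 4.25

Step 2 — sample variances and covariances s[i,j] = (1/(n-1)) · Σ_k (x_{k,i} - mean_i) · (x_{k,j} - mean_j), with n-1 = 3:
  s[A,A] = ((3.5)·(3.5) + (-0.5)·(-0.5) + (-2.5)·(-2.5) + (-0.5)·(-0.5)) / 3 = 19/3 = 6.3333
  s[A,B] = ((3.5)·(-1.25) + (-0.5)·(1.75) + (-2.5)·(-3.25) + (-0.5)·(2.75)) / 3 = 1.5/3 = 0.5
  s[B,B] = ((-1.25)·(-1.25) + (1.75)·(1.75) + (-3.25)·(-3.25) + (2.75)·(2.75)) / 3 = 22.75/3 = 7.5833
  Sample standard deviations s_i = √(s[i,i]):
  s(A) = √(6.3333) = 2.5166
  s(B) = √(7.5833) = 2.7538

Step 3 — r_{ij} = s_{ij} / (s_i · s_j):
  r[A,A] = 1 (diagonal).
  r[A,B] = 0.5 / (2.5166 · 2.7538) = 0.5 / 6.9302 = 0.0721
  r[B,B] = 1 (diagonal).

R is symmetric with unit diagonal. Assembling:

R = [[1, 0.0721],
 [0.0721, 1]]


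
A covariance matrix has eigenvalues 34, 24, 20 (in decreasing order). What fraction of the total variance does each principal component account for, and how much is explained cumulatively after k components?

Step 1 — total variance = trace(Sigma) = Σ λ_i = 34 + 24 + 20 = 78.

Step 2 — fraction explained by component i = λ_i / Σ λ:
  PC1: 34/78 = 0.4359
  PC2: 24/78 = 0.3077
  PC3: 20/78 = 0.2564

Step 3 — cumulative fraction after k components = (λ_1 + ... + λ_k) / Σ λ:
  k = 1: 34/78 = 0.4359
  k = 2: (34 + 24)/78 = 58/78 = 0.7436
  k = 3: (34 + 24 + 20)/78 = 78/78 = 1

Summary (fraction, with percent):

explained: PC1 0.4359 (43.59%), PC2 0.3077 (30.77%), PC3 0.2564 (25.64%);  cumulative: 0.4359, 0.7436, 1


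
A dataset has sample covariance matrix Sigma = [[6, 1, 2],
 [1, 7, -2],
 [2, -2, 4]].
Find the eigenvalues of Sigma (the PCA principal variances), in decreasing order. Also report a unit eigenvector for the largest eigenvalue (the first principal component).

Step 1 — characteristic polynomial p(λ) = det(λI - Sigma) = λ³ - tr·λ² + c_1·λ - det, where tr = trace, c_1 = sum of the principal 2×2 minors, det = det(Sigma):
  tr = 6 + 7 + 4 = 17,
  c_1 = (6·7 - (1)²) + (6·4 - (2)²) + (7·4 - (-2)²) = 41 + 20 + 24 = 85,
  det = 6·(7·4 - (-2)²) - (1)·((1)·4 - (-2)·(2)) + (2)·((1)·(-2) - 7·(2)) = 6·(24) - (1)·(8) + (2)·(-16) = 104.
  So p(λ) = λ³ - 17λ² + 85λ - 104.
Step 2 — look for an integer root (rational root theorem: any rational root is an integer divisor of 104). Testing λ = 8:
  p(8) = 512 - 1088 + 680 - 104 = 0  ✓
  Dividing out (λ - 8): p(λ) = (λ - 8)(λ² - 9λ + 13).
Step 3 — remaining eigenvalues from the quadratic λ² - 9λ + 13 = 0:
  Δ = 9² - 4·13 = 81 - 52 = 29,  λ = (9 ± √29)/2 = (9 ± 5.3852)/2 ≈ 7.1926 or 1.8074.
  Sorted: λ_1 = 8,  λ_2 = 7.1926,  λ_3 = 1.8074  (check: sum = 17 = tr ✓).

Step 4 — unit eigenvector for λ_1 = 8: v spans the null space of (Sigma - λ_1 I), whose rows are
  r_1 = (-2, 1, 2),  r_2 = (1, -1, -2),  r_3 = (2, -2, -4).
  v is orthogonal to every row, so take v ∝ r_1 × r_2 = ((1)·(-2) - (2)·(-1), (2)·(1) - (-2)·(-2), (-2)·(-1) - (1)·(1)) = (0, -2, 1).
  Rescale (multiply by -1 so the first nonzero entry is positive): u = (0, 2, -1).
  ||u|| = √((0)² + (2)² + (-1)²) = √(5) ≈ 2.2361,  v_1 = u/||u|| ≈ (0, 0.8944, -0.4472) (||v_1|| = 1).

λ_1 = 8,  λ_2 = 7.1926,  λ_3 = 1.8074;  v_1 ≈ (0, 0.8944, -0.4472)


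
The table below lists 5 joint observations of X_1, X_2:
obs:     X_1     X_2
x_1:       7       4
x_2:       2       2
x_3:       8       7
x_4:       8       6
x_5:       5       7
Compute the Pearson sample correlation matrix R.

Step 1 — column means:
  mean(X_1) = (7 + 2 + 8 + 8 + 5) / 5 = 30/5 = 6
  mean(X_2) = (4 + 2 + 7 + 6 + 7) / 5 = 26/5 = 5.2

Step 2 — sample variances and covariances s[i,j] = (1/(n-1)) · Σ_k (x_{k,i} - mean_i) · (x_{k,j} - mean_j), with n-1 = 4:
  s[X_1,X_1] = ((1)·(1) + (-4)·(-4) + (2)·(2) + (2)·(2) + (-1)·(-1)) / 4 = 26/4 = 6.5
  s[X_1,X_2] = ((1)·(-1.2) + (-4)·(-3.2) + (2)·(1.8) + (2)·(0.8) + (-1)·(1.8)) / 4 = 15/4 = 3.75
  s[X_2,X_2] = ((-1.2)·(-1.2) + (-3.2)·(-3.2) + (1.8)·(1.8) + (0.8)·(0.8) + (1.8)·(1.8)) / 4 = 18.8/4 = 4.7
  Sample standard deviations s_i = √(s[i,i]):
  s(X_1) = √(6.5) = 2.5495
  s(X_2) = √(4.7) = 2.1679

Step 3 — r_{ij} = s_{ij} / (s_i · s_j):
  r[X_1,X_1] = 1 (diagonal).
  r[X_1,X_2] = 3.75 / (2.5495 · 2.1679) = 3.75 / 5.5272 = 0.6785
  r[X_2,X_2] = 1 (diagonal).

R is symmetric with unit diagonal. Assembling:

R = [[1, 0.6785],
 [0.6785, 1]]


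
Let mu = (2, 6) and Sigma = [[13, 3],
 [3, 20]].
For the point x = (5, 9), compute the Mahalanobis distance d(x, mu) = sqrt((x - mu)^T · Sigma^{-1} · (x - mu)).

Step 1 — centre the observation: (x - mu) = (3, 3).

Step 2 — invert Sigma. det(Sigma) = 13·20 - (3)² = 251.
  Sigma^{-1} = (1/det) · [[d, -b], [-b, a]] = [[0.0797, -0.012],
 [-0.012, 0.0518]].

Step 3 — form the quadratic (x - mu)^T · Sigma^{-1} · (x - mu):
  Sigma^{-1} · (x - mu) = (0.2032, 0.1195).
  (x - mu)^T · [Sigma^{-1} · (x - mu)] = (3)·(0.2032) + (3)·(0.1195) = 0.9681.

Step 4 — take square root: d = √(0.9681) ≈ 0.9839.

d(x, mu) = √(0.9681) ≈ 0.9839


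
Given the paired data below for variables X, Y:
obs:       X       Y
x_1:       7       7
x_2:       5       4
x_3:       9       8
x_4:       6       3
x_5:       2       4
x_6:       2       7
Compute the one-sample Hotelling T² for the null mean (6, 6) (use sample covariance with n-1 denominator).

Step 1 — sample mean vector:
  mean(X) = (7 + 5 + 9 + 6 + 2 + 2) / 6 = 31/6 = 5.1667
  mean(Y) = (7 + 4 + 8 + 3 + 4 + 7) / 6 = 33/6 = 5.5
  x̄ = (5.1667, 5.5),  deviation x̄ - mu_0 = (5.1667, 5.5) - (6, 6) = (-0.8333, -0.5).

Step 2 — sample covariance matrix, S[i,j] = (1/(n-1)) · Σ_k (x_{k,i} - mean_i) · (x_{k,j} - mean_j), divisor n-1 = 5:
  S[X,X] = ((1.8333)·(1.8333) + (-0.1667)·(-0.1667) + (3.8333)·(3.8333) + (0.8333)·(0.8333) + (-3.1667)·(-3.1667) + (-3.1667)·(-3.1667)) / 5 = 38.8333/5 = 7.7667
  S[X,Y] = ((1.8333)·(1.5) + (-0.1667)·(-1.5) + (3.8333)·(2.5) + (0.8333)·(-2.5) + (-3.1667)·(-1.5) + (-3.1667)·(1.5)) / 5 = 10.5/5 = 2.1
  S[Y,Y] = ((1.5)·(1.5) + (-1.5)·(-1.5) + (2.5)·(2.5) + (-2.5)·(-2.5) + (-1.5)·(-1.5) + (1.5)·(1.5)) / 5 = 21.5/5 = 4.3
  S = [[7.7667, 2.1],
 [2.1, 4.3]].

Step 3 — invert S. det(S) = 7.7667·4.3 - (2.1)² = 28.9867.
  S^{-1} = (1/det) · [[d, -b], [-b, a]] = [[0.1483, -0.0724],
 [-0.0724, 0.2679]].

Step 4 — quadratic form (x̄ - mu_0)^T · S^{-1} · (x̄ - mu_0):
  S^{-1} · (x̄ - mu_0) = (-0.0874, -0.0736),
  (x̄ - mu_0)^T · [...] = (-0.8333)·(-0.0874) + (-0.5)·(-0.0736) = 0.1096.

Step 5 — scale by n: T² = 6 · 0.1096 = 0.6578.

T² ≈ 0.6578


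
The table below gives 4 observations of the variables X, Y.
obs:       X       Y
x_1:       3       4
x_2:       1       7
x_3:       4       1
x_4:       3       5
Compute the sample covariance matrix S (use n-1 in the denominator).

Step 1 — column means:
  mean(X) = (3 + 1 + 4 + 3) / 4 = 11/4 = 2.75
  mean(Y) = (4 + 7 + 1 + 5) / 4 = 17/4 = 4.25

Step 2 — sample covariance S[i,j] = (1/(n-1)) · Σ_k (x_{k,i} - mean_i) · (x_{k,j} - mean_j), with n-1 = 3.
  S[X,X] = ((0.25)·(0.25) + (-1.75)·(-1.75) + (1.25)·(1.25) + (0.25)·(0.25)) / 3 = 4.75/3 = 1.5833
  S[X,Y] = ((0.25)·(-0.25) + (-1.75)·(2.75) + (1.25)·(-3.25) + (0.25)·(0.75)) / 3 = -8.75/3 = -2.9167
  S[Y,Y] = ((-0.25)·(-0.25) + (2.75)·(2.75) + (-3.25)·(-3.25) + (0.75)·(0.75)) / 3 = 18.75/3 = 6.25

S is symmetric (S[j,i] = S[i,j]). Assembling:

S = [[1.5833, -2.9167],
 [-2.9167, 6.25]]


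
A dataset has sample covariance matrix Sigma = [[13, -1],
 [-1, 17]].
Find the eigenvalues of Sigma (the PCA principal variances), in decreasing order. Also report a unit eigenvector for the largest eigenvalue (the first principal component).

Step 1 — characteristic polynomial of 2×2 Sigma:
  det(Sigma - λI) = λ² - trace · λ + det = 0.
  trace = 13 + 17 = 30, det = 13·17 - (-1)² = 220.
Step 2 — discriminant:
  Δ = trace² - 4·det = 900 - 880 = 20.
Step 3 — eigenvalues:
  λ = (trace ± √Δ)/2 = (30 ± 4.4721)/2,
  λ_1 = 17.2361,  λ_2 = 12.7639.

Step 4 — unit eigenvector for λ_1: solve (Sigma - λ_1 I)v = 0. First row:
  (13 - 17.2361)·v_x + (-1)·v_y = 0, i.e. (-4.2361)·v_x + (-1)·v_y = 0,
  so v ∝ (b, λ_1 - a) = (-1, 4.2361); multiply by -1 so the first entry is positive: u = (1, -4.2361).
  ||u|| = √((1)² + (-4.2361)²) = √(18.9443) ≈ 4.3525,
  v_1 = u/||u|| ≈ (0.2298, -0.9732) (||v_1|| = 1).

λ_1 = 17.2361,  λ_2 = 12.7639;  v_1 ≈ (0.2298, -0.9732)


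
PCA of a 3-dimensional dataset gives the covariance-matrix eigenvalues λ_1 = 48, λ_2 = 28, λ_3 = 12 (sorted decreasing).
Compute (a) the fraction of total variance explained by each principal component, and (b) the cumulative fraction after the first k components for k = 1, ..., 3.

Step 1 — total variance = trace(Sigma) = Σ λ_i = 48 + 28 + 12 = 88.

Step 2 — fraction explained by component i = λ_i / Σ λ:
  PC1: 48/88 = 0.5455
  PC2: 28/88 = 0.3182
  PC3: 12/88 = 0.1364

Step 3 — cumulative fraction after k components = (λ_1 + ... + λ_k) / Σ λ:
  k = 1: 48/88 = 0.5455
  k = 2: (48 + 28)/88 = 76/88 = 0.8636
  k = 3: (48 + 28 + 12)/88 = 88/88 = 1

Summary (fraction, with percent):

explained: PC1 0.5455 (54.55%), PC2 0.3182 (31.82%), PC3 0.1364 (13.64%);  cumulative: 0.5455, 0.8636, 1


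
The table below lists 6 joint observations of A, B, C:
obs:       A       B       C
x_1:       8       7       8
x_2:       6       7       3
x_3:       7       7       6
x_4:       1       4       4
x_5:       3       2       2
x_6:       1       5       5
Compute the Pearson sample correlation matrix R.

Step 1 — column means:
  mean(A) = (8 + 6 + 7 + 1 + 3 + 1) / 6 = 26/6 = 4.3333
  mean(B) = (7 + 7 + 7 + 4 + 2 + 5) / 6 = 32/6 = 5.3333
  mean(C) = (8 + 3 + 6 + 4 + 2 + 5) / 6 = 28/6 = 4.6667

Step 2 — sample variances and covariances s[i,j] = (1/(n-1)) · Σ_k (x_{k,i} - mean_i) · (x_{k,j} - mean_j), with n-1 = 5:
  s[A,A] = ((3.6667)·(3.6667) + (1.6667)·(1.6667) + (2.6667)·(2.6667) + (-3.3333)·(-3.3333) + (-1.3333)·(-1.3333) + (-3.3333)·(-3.3333)) / 5 = 47.3333/5 = 9.4667
  s[A,B] = ((3.6667)·(1.6667) + (1.6667)·(1.6667) + (2.6667)·(1.6667) + (-3.3333)·(-1.3333) + (-1.3333)·(-3.3333) + (-3.3333)·(-0.3333)) / 5 = 23.3333/5 = 4.6667
  s[A,C] = ((3.6667)·(3.3333) + (1.6667)·(-1.6667) + (2.6667)·(1.3333) + (-3.3333)·(-0.6667) + (-1.3333)·(-2.6667) + (-3.3333)·(0.3333)) / 5 = 17.6667/5 = 3.5333
  s[B,B] = ((1.6667)·(1.6667) + (1.6667)·(1.6667) + (1.6667)·(1.6667) + (-1.3333)·(-1.3333) + (-3.3333)·(-3.3333) + (-0.3333)·(-0.3333)) / 5 = 21.3333/5 = 4.2667
  s[B,C] = ((1.6667)·(3.3333) + (1.6667)·(-1.6667) + (1.6667)·(1.3333) + (-1.3333)·(-0.6667) + (-3.3333)·(-2.6667) + (-0.3333)·(0.3333)) / 5 = 14.6667/5 = 2.9333
  s[C,C] = ((3.3333)·(3.3333) + (-1.6667)·(-1.6667) + (1.3333)·(1.3333) + (-0.6667)·(-0.6667) + (-2.6667)·(-2.6667) + (0.3333)·(0.3333)) / 5 = 23.3333/5 = 4.6667
  Sample standard deviations s_i = √(s[i,i]):
  s(A) = √(9.4667) = 3.0768
  s(B) = √(4.2667) = 2.0656
  s(C) = √(4.6667) = 2.1602

Step 3 — r_{ij} = s_{ij} / (s_i · s_j):
  r[A,A] = 1 (diagonal).
  r[A,B] = 4.6667 / (3.0768 · 2.0656) = 4.6667 / 6.3554 = 0.7343
  r[A,C] = 3.5333 / (3.0768 · 2.1602) = 3.5333 / 6.6466 = 0.5316
  r[B,B] = 1 (diagonal).
  r[B,C] = 2.9333 / (2.0656 · 2.1602) = 2.9333 / 4.4622 = 0.6574
  r[C,C] = 1 (diagonal).

R is symmetric with unit diagonal. Assembling:

R = [[1, 0.7343, 0.5316],
 [0.7343, 1, 0.6574],
 [0.5316, 0.6574, 1]]


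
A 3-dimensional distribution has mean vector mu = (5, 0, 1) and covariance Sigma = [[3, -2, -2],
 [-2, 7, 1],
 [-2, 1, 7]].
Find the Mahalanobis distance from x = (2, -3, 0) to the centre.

Step 1 — centre the observation: (x - mu) = (-3, -3, -1).

Step 2 — invert Sigma (cofactor / det for 3×3, or solve directly):
  Sigma^{-1} = [[0.5, 0.125, 0.125],
 [0.125, 0.1771, 0.0104],
 [0.125, 0.0104, 0.1771]].

Step 3 — form the quadratic (x - mu)^T · Sigma^{-1} · (x - mu):
  Sigma^{-1} · (x - mu) = (-2, -0.9167, -0.5833).
  (x - mu)^T · [Sigma^{-1} · (x - mu)] = (-3)·(-2) + (-3)·(-0.9167) + (-1)·(-0.5833) = 9.3333.

Step 4 — take square root: d = √(9.3333) ≈ 3.0551.

d(x, mu) = √(9.3333) ≈ 3.0551


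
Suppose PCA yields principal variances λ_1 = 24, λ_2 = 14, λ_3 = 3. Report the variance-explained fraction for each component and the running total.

Step 1 — total variance = trace(Sigma) = Σ λ_i = 24 + 14 + 3 = 41.

Step 2 — fraction explained by component i = λ_i / Σ λ:
  PC1: 24/41 = 0.5854
  PC2: 14/41 = 0.3415
  PC3: 3/41 = 0.0732

Step 3 — cumulative fraction after k components = (λ_1 + ... + λ_k) / Σ λ:
  k = 1: 24/41 = 0.5854
  k = 2: (24 + 14)/41 = 38/41 = 0.9268
  k = 3: (24 + 14 + 3)/41 = 41/41 = 1

Summary (fraction, with percent):

explained: PC1 0.5854 (58.54%), PC2 0.3415 (34.15%), PC3 0.0732 (7.32%);  cumulative: 0.5854, 0.9268, 1


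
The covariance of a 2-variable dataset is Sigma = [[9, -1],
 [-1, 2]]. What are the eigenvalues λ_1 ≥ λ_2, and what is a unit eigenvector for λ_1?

Step 1 — characteristic polynomial of 2×2 Sigma:
  det(Sigma - λI) = λ² - trace · λ + det = 0.
  trace = 9 + 2 = 11, det = 9·2 - (-1)² = 17.
Step 2 — discriminant:
  Δ = trace² - 4·det = 121 - 68 = 53.
Step 3 — eigenvalues:
  λ = (trace ± √Δ)/2 = (11 ± 7.2801)/2,
  λ_1 = 9.1401,  λ_2 = 1.8599.

Step 4 — unit eigenvector for λ_1: solve (Sigma - λ_1 I)v = 0. First row:
  (9 - 9.1401)·v_x + (-1)·v_y = 0, i.e. (-0.1401)·v_x + (-1)·v_y = 0,
  so v ∝ (b, λ_1 - a) = (-1, 0.1401); multiply by -1 so the first entry is positive: u = (1, -0.1401).
  ||u|| = √((1)² + (-0.1401)²) = √(1.0196) ≈ 1.0098,
  v_1 = u/||u|| ≈ (0.9903, -0.1387) (||v_1|| = 1).

λ_1 = 9.1401,  λ_2 = 1.8599;  v_1 ≈ (0.9903, -0.1387)


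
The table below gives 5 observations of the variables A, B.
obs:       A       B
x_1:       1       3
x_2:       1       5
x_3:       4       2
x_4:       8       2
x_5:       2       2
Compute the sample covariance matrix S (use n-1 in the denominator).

Step 1 — column means:
  mean(A) = (1 + 1 + 4 + 8 + 2) / 5 = 16/5 = 3.2
  mean(B) = (3 + 5 + 2 + 2 + 2) / 5 = 14/5 = 2.8

Step 2 — sample covariance S[i,j] = (1/(n-1)) · Σ_k (x_{k,i} - mean_i) · (x_{k,j} - mean_j), with n-1 = 4.
  S[A,A] = ((-2.2)·(-2.2) + (-2.2)·(-2.2) + (0.8)·(0.8) + (4.8)·(4.8) + (-1.2)·(-1.2)) / 4 = 34.8/4 = 8.7
  S[A,B] = ((-2.2)·(0.2) + (-2.2)·(2.2) + (0.8)·(-0.8) + (4.8)·(-0.8) + (-1.2)·(-0.8)) / 4 = -8.8/4 = -2.2
  S[B,B] = ((0.2)·(0.2) + (2.2)·(2.2) + (-0.8)·(-0.8) + (-0.8)·(-0.8) + (-0.8)·(-0.8)) / 4 = 6.8/4 = 1.7

S is symmetric (S[j,i] = S[i,j]). Assembling:

S = [[8.7, -2.2],
 [-2.2, 1.7]]


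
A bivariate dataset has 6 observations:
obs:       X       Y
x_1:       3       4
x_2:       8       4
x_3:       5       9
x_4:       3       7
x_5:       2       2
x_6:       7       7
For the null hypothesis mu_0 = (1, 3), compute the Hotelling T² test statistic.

Step 1 — sample mean vector:
  mean(X) = (3 + 8 + 5 + 3 + 2 + 7) / 6 = 28/6 = 4.6667
  mean(Y) = (4 + 4 + 9 + 7 + 2 + 7) / 6 = 33/6 = 5.5
  x̄ = (4.6667, 5.5),  deviation x̄ - mu_0 = (4.6667, 5.5) - (1, 3) = (3.6667, 2.5).

Step 2 — sample covariance matrix, S[i,j] = (1/(n-1)) · Σ_k (x_{k,i} - mean_i) · (x_{k,j} - mean_j), divisor n-1 = 5:
  S[X,X] = ((-1.6667)·(-1.6667) + (3.3333)·(3.3333) + (0.3333)·(0.3333) + (-1.6667)·(-1.6667) + (-2.6667)·(-2.6667) + (2.3333)·(2.3333)) / 5 = 29.3333/5 = 5.8667
  S[X,Y] = ((-1.6667)·(-1.5) + (3.3333)·(-1.5) + (0.3333)·(3.5) + (-1.6667)·(1.5) + (-2.6667)·(-3.5) + (2.3333)·(1.5)) / 5 = 9/5 = 1.8
  S[Y,Y] = ((-1.5)·(-1.5) + (-1.5)·(-1.5) + (3.5)·(3.5) + (1.5)·(1.5) + (-3.5)·(-3.5) + (1.5)·(1.5)) / 5 = 33.5/5 = 6.7
  S = [[5.8667, 1.8],
 [1.8, 6.7]].

Step 3 — invert S. det(S) = 5.8667·6.7 - (1.8)² = 36.0667.
  S^{-1} = (1/det) · [[d, -b], [-b, a]] = [[0.1858, -0.0499],
 [-0.0499, 0.1627]].

Step 4 — quadratic form (x̄ - mu_0)^T · S^{-1} · (x̄ - mu_0):
  S^{-1} · (x̄ - mu_0) = (0.5564, 0.2237),
  (x̄ - mu_0)^T · [...] = (3.6667)·(0.5564) + (2.5)·(0.2237) = 2.5992.

Step 5 — scale by n: T² = 6 · 2.5992 = 15.5952.

T² ≈ 15.5952


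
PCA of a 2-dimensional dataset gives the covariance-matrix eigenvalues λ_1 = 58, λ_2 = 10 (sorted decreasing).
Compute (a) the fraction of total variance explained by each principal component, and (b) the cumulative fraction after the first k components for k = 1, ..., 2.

Step 1 — total variance = trace(Sigma) = Σ λ_i = 58 + 10 = 68.

Step 2 — fraction explained by component i = λ_i / Σ λ:
  PC1: 58/68 = 0.8529
  PC2: 10/68 = 0.1471

Step 3 — cumulative fraction after k components = (λ_1 + ... + λ_k) / Σ λ:
  k = 1: 58/68 = 0.8529
  k = 2: (58 + 10)/68 = 68/68 = 1

Summary (fraction, with percent):

explained: PC1 0.8529 (85.29%), PC2 0.1471 (14.71%);  cumulative: 0.8529, 1


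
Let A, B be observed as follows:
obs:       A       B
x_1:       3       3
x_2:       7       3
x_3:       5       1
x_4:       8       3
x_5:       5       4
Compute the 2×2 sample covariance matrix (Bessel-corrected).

Step 1 — column means:
  mean(A) = (3 + 7 + 5 + 8 + 5) / 5 = 28/5 = 5.6
  mean(B) = (3 + 3 + 1 + 3 + 4) / 5 = 14/5 = 2.8

Step 2 — sample covariance S[i,j] = (1/(n-1)) · Σ_k (x_{k,i} - mean_i) · (x_{k,j} - mean_j), with n-1 = 4.
  S[A,A] = ((-2.6)·(-2.6) + (1.4)·(1.4) + (-0.6)·(-0.6) + (2.4)·(2.4) + (-0.6)·(-0.6)) / 4 = 15.2/4 = 3.8
  S[A,B] = ((-2.6)·(0.2) + (1.4)·(0.2) + (-0.6)·(-1.8) + (2.4)·(0.2) + (-0.6)·(1.2)) / 4 = 0.6/4 = 0.15
  S[B,B] = ((0.2)·(0.2) + (0.2)·(0.2) + (-1.8)·(-1.8) + (0.2)·(0.2) + (1.2)·(1.2)) / 4 = 4.8/4 = 1.2

S is symmetric (S[j,i] = S[i,j]). Assembling:

S = [[3.8, 0.15],
 [0.15, 1.2]]


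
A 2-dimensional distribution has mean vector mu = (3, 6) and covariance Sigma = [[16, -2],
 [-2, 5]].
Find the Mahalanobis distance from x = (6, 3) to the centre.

Step 1 — centre the observation: (x - mu) = (3, -3).

Step 2 — invert Sigma. det(Sigma) = 16·5 - (-2)² = 76.
  Sigma^{-1} = (1/det) · [[d, -b], [-b, a]] = [[0.0658, 0.0263],
 [0.0263, 0.2105]].

Step 3 — form the quadratic (x - mu)^T · Sigma^{-1} · (x - mu):
  Sigma^{-1} · (x - mu) = (0.1184, -0.5526).
  (x - mu)^T · [Sigma^{-1} · (x - mu)] = (3)·(0.1184) + (-3)·(-0.5526) = 2.0132.

Step 4 — take square root: d = √(2.0132) ≈ 1.4189.

d(x, mu) = √(2.0132) ≈ 1.4189
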